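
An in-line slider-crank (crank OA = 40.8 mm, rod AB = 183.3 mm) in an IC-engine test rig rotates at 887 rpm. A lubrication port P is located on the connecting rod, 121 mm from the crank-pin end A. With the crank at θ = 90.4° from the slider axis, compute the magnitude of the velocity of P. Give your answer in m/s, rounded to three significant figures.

ω = 92.89 rad/s.  Crank-pin speed |V_A| = rω = 3.7898 m/s, perpendicular to OA.
Rod angle: sinφ = −(r/L) sinθ ⇒ φ = -12.861°; ω_rod = −rω cosθ/√(L²−r²sin²θ) = +0.14805 rad/s.
V_P = V_A + ω_rod × AP, with AP = 0.121 m along the rod.
Components: V_Px = −rω sinθ − a·ω_rod·sinφ = -3.7857 m/s;  V_Py = rω cosθ + a·ω_rod·cosφ = -0.0089923 m/s.
|V_P| = √(V_Px² + V_Py²) = 3.7857 m/s.

3.79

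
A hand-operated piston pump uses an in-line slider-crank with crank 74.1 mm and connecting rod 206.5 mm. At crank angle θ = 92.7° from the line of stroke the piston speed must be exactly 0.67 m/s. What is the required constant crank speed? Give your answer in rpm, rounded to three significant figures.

88.0

For an in-line slider-crank, |v_piston| = rω|sinθ|·[1 + r cosθ/√(L² − r² sin²θ)].
With r = 0.0741 m, L = 0.2065 m, θ = 92.7°: the bracketed kinematic factor |dx/dθ| = 0.072678 m.
ω = v/|dx/dθ| = 0.67/0.072678 = 9.2188 rad/s.
N = 60ω/(2π) = 88.033 rpm.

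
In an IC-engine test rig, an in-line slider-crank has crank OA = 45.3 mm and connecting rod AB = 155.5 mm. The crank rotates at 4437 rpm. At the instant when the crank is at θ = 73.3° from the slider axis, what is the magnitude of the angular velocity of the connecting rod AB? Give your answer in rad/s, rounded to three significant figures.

ω = 464.6 rad/s (converted from 4437 rpm).
The rod makes angle φ with the slider axis where L sinφ = r sinθ; differentiating, L cosφ·φ̇ = r ω cosθ.
L cosφ = √(L² − r² sin²θ) = 0.14932 m.
|ω_rod| = r ω |cosθ| / √(L² − r² sin²θ) = 0.0453·464.6·0.28736/0.14932 = 40.506 rad/s.

40.5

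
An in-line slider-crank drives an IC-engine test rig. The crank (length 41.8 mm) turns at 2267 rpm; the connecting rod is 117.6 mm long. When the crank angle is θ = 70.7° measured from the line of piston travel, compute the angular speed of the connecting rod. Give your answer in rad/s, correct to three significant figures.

ω = 237.4 rad/s (converted from 2267 rpm).
The rod makes angle φ with the slider axis where L sinφ = r sinθ; differentiating, L cosφ·φ̇ = r ω cosθ.
L cosφ = √(L² − r² sin²θ) = 0.11079 m.
|ω_rod| = r ω |cosθ| / √(L² − r² sin²θ) = 0.0418·237.4·0.33051/0.11079 = 29.605 rad/s.

29.6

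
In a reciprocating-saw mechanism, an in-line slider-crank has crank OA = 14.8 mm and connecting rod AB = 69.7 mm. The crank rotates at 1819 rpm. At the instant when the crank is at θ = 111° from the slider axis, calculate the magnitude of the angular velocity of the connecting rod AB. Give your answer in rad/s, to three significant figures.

14.8

ω = 190.5 rad/s (converted from 1819 rpm).
The rod makes angle φ with the slider axis where L sinφ = r sinθ; differentiating, L cosφ·φ̇ = r ω cosθ.
L cosφ = √(L² − r² sin²θ) = 0.068317 m.
|ω_rod| = r ω |cosθ| / √(L² − r² sin²θ) = 0.0148·190.5·0.35837/0.068317 = 14.789 rad/s.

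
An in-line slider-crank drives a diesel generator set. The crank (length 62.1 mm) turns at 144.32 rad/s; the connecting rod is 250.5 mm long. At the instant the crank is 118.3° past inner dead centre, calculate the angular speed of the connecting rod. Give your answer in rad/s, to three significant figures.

ω = 144.3 rad/s
The rod makes angle φ with the slider axis where L sinφ = r sinθ; differentiating, L cosφ·φ̇ = r ω cosθ.
L cosφ = √(L² − r² sin²θ) = 0.24446 m.
|ω_rod| = r ω |cosθ| / √(L² − r² sin²θ) = 0.0621·144.3·0.47409/0.24446 = 17.381 rad/s.

17.4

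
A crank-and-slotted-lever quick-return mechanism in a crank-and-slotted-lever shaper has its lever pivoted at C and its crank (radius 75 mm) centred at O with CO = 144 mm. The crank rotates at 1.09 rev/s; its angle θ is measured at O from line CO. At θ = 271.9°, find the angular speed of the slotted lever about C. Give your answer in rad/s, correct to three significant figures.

1.51

ω = 6.849 rad/s (from 1.09 rev/s).
Crank pin A relative to C: A = (d + r cosθ, r sinθ); lever angle φ = atan2(r sinθ, d + r cosθ).
Differentiating tanφ: φ̇ = rω(d cosθ + r)/(d² + r² + 2dr cosθ).
d² + r² + 2dr cosθ = |CA|² = 0.0270772 m²;  d cosθ + r = +0.079774 m.
|ω_lever| = |0.075·6.849·+0.079774| / 0.0270772 = 1.5133 rad/s.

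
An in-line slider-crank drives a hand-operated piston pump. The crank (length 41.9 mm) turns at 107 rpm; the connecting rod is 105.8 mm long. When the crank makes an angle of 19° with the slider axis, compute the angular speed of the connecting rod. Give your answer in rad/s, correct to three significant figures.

4.23

ω = 11.21 rad/s (converted from 107 rpm).
The rod makes angle φ with the slider axis where L sinφ = r sinθ; differentiating, L cosφ·φ̇ = r ω cosθ.
L cosφ = √(L² − r² sin²θ) = 0.10492 m.
|ω_rod| = r ω |cosθ| / √(L² − r² sin²θ) = 0.0419·11.21·0.94552/0.10492 = 4.2311 rad/s.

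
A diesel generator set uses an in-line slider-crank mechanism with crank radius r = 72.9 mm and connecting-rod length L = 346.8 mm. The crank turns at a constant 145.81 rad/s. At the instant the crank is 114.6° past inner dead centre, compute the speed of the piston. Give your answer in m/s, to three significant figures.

ω = 145.8 rad/s
For an in-line slider-crank, x = r cosθ + √(L² − r² sin²θ), so v = −rω sinθ·[1 + r cosθ/√(L² − r² sin²θ)].
With r = 0.0729 m, L = 0.3468 m, θ = 114.6°: √(L² − r² sin²θ) = 0.34041 m.
v = −0.0729·145.8·0.90924·[1 + 0.0729·-0.41628/0.34041] = -8.8032 m/s.
|v| = 8.8032 m/s.

8.80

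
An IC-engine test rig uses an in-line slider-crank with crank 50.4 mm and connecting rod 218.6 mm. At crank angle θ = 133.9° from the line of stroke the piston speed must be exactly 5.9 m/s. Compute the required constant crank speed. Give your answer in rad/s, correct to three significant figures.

194

For an in-line slider-crank, |v_piston| = rω|sinθ|·[1 + r cosθ/√(L² − r² sin²θ)].
With r = 0.0504 m, L = 0.2186 m, θ = 133.9°: the bracketed kinematic factor |dx/dθ| = 0.030428 m.
ω = v/|dx/dθ| = 5.9/0.030428 = 193.9 rad/s.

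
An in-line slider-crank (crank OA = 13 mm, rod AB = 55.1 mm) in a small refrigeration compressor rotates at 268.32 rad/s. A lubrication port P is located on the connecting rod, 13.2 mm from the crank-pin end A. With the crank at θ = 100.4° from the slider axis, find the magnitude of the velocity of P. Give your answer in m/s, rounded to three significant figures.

ω = 268.3 rad/s.  Crank-pin speed |V_A| = rω = 3.4882 m/s, perpendicular to OA.
Rod angle: sinφ = −(r/L) sinθ ⇒ φ = -13.418°; ω_rod = −rω cosθ/√(L²−r²sin²θ) = +11.749 rad/s.
V_P = V_A + ω_rod × AP, with AP = 0.0132 m along the rod.
Components: V_Px = −rω sinθ − a·ω_rod·sinφ = -3.3949 m/s;  V_Py = rω cosθ + a·ω_rod·cosφ = -0.47883 m/s.
|V_P| = √(V_Px² + V_Py²) = 3.4285 m/s.

3.43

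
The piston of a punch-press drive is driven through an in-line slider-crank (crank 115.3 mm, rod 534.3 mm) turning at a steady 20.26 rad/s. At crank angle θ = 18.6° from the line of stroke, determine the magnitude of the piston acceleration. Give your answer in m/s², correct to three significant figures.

53.1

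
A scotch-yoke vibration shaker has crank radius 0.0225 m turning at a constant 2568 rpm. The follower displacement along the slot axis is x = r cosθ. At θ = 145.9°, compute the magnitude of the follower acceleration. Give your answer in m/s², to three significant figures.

1350

ω = 268.9 rad/s (from 2568 rpm).
x = r cosθ ⇒ ẍ = −rω² cosθ (ω constant).
|a| = rω²|cosθ| = 0.0225·(268.9)²·|cos 145.9°| = 1347.4 m/s².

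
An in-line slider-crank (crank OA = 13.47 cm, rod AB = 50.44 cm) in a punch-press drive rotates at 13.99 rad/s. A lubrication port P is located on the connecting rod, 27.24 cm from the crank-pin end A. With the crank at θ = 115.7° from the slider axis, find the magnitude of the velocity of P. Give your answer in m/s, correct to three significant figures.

1.63

ω = 13.99 rad/s.  Crank-pin speed |V_A| = rω = 1.8845 m/s, perpendicular to OA.
Rod angle: sinφ = −(r/L) sinθ ⇒ φ = -13.924°; ω_rod = −rω cosθ/√(L²−r²sin²θ) = +1.6692 rad/s.
V_P = V_A + ω_rod × AP, with AP = 0.2724 m along the rod.
Components: V_Px = −rω sinθ − a·ω_rod·sinφ = -1.5886 m/s;  V_Py = rω cosθ + a·ω_rod·cosφ = -0.37588 m/s.
|V_P| = √(V_Px² + V_Py²) = 1.6325 m/s.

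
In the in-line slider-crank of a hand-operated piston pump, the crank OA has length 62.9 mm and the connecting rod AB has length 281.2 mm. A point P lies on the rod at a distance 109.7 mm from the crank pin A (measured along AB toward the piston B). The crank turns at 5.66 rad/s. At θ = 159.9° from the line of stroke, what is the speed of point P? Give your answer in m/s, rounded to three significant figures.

ω = 5.66 rad/s.  Crank-pin speed |V_A| = rω = 0.35601 m/s, perpendicular to OA.
Rod angle: sinφ = −(r/L) sinθ ⇒ φ = -4.409°; ω_rod = −rω cosθ/√(L²−r²sin²θ) = +1.1925 rad/s.
V_P = V_A + ω_rod × AP, with AP = 0.1097 m along the rod.
Components: V_Px = −rω sinθ − a·ω_rod·sinφ = -0.11229 m/s;  V_Py = rω cosθ + a·ω_rod·cosφ = -0.2039 m/s.
|V_P| = √(V_Px² + V_Py²) = 0.23278 m/s.

0.233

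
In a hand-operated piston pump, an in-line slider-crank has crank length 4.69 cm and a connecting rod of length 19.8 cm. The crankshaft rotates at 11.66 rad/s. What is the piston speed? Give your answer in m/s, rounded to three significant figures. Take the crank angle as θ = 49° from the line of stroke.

ω = 11.66 rad/s
For an in-line slider-crank, x = r cosθ + √(L² − r² sin²θ), so v = −rω sinθ·[1 + r cosθ/√(L² − r² sin²θ)].
With r = 0.0469 m, L = 0.198 m, θ = 49°: √(L² − r² sin²θ) = 0.19481 m.
v = −0.0469·11.66·0.75471·[1 + 0.0469·0.65606/0.19481] = -0.4779 m/s.
|v| = 0.4779 m/s.

0.478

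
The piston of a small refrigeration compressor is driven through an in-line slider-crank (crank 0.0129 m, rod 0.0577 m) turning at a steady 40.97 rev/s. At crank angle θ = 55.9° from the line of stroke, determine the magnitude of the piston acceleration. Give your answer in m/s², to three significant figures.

ω = 2π·41 = 257.4 rad/s
x(θ) = r cosθ + √(L² − r² sin²θ); with ω constant, a = ω²·d²x/dθ².
d²x/dθ² = −r cosθ − r²(cos2θ)/√u − r⁴ sin²2θ/(4u^{3/2}),  u = L² − r² sin²θ = 0.00321519 m².
Substituting r = 0.0129 m, L = 0.0577 m, θ = 55.9°: d²x/dθ² = -0.0061751 m.
a = ω²·d²x/dθ² = (257.4)²·(-0.0061751) = -409.2 m/s²;  |a| = 409.2 m/s².

409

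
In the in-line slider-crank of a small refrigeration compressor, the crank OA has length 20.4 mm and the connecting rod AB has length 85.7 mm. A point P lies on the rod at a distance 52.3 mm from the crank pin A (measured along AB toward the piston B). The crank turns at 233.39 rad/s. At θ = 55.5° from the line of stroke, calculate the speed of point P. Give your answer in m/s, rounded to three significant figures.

ω = 233.4 rad/s.  Crank-pin speed |V_A| = rω = 4.7612 m/s, perpendicular to OA.
Rod angle: sinφ = −(r/L) sinθ ⇒ φ = -11.313°; ω_rod = −rω cosθ/√(L²−r²sin²θ) = -32.091 rad/s.
V_P = V_A + ω_rod × AP, with AP = 0.0523 m along the rod.
Components: V_Px = −rω sinθ − a·ω_rod·sinφ = -4.253 m/s;  V_Py = rω cosθ + a·ω_rod·cosφ = +1.051 m/s.
|V_P| = √(V_Px² + V_Py²) = 4.381 m/s.

4.38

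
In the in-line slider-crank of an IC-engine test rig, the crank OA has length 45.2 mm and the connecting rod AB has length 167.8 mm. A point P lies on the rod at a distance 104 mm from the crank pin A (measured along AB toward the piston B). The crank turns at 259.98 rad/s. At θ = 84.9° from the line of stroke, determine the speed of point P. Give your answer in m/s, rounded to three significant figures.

11.9

ω = 260 rad/s.  Crank-pin speed |V_A| = rω = 11.751 m/s, perpendicular to OA.
Rod angle: sinφ = −(r/L) sinθ ⇒ φ = -15.563°; ω_rod = −rω cosθ/√(L²−r²sin²θ) = -6.4622 rad/s.
V_P = V_A + ω_rod × AP, with AP = 0.104 m along the rod.
Components: V_Px = −rω sinθ − a·ω_rod·sinφ = -11.885 m/s;  V_Py = rω cosθ + a·ω_rod·cosφ = +0.39717 m/s.
|V_P| = √(V_Px² + V_Py²) = 11.892 m/s.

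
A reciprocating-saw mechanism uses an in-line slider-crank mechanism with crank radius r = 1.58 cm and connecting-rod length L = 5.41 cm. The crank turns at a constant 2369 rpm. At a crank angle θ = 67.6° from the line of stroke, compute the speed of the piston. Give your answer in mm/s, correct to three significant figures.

4040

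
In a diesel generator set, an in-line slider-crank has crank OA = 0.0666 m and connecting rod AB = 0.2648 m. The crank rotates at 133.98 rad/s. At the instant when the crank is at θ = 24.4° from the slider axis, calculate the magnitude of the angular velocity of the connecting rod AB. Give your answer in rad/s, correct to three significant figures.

30.9

ω = 134 rad/s
The rod makes angle φ with the slider axis where L sinφ = r sinθ; differentiating, L cosφ·φ̇ = r ω cosθ.
L cosφ = √(L² − r² sin²θ) = 0.26337 m.
|ω_rod| = r ω |cosθ| / √(L² − r² sin²θ) = 0.0666·134·0.91068/0.26337 = 30.855 rad/s.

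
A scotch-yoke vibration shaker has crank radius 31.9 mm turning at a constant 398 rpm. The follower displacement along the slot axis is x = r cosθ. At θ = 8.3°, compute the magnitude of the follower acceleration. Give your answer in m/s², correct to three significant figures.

54.8

ω = 41.68 rad/s (from 398 rpm).
x = r cosθ ⇒ ẍ = −rω² cosθ (ω constant).
|a| = rω²|cosθ| = 0.0319·(41.68)²·|cos 8.3°| = 54.833 m/s².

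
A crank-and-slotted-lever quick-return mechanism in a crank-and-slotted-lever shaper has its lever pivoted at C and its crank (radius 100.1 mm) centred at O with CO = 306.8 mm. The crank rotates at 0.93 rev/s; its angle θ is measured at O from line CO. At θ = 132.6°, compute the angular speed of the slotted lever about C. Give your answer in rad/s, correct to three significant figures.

1.01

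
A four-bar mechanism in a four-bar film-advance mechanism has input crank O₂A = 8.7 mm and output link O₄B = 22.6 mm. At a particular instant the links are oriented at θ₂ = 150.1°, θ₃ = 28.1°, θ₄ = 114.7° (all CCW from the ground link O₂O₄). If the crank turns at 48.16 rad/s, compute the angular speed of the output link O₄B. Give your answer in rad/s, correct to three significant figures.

ω₂ = 48.16 rad/s
Differentiating the loop-closure r₂e^{iθ₂}+r₃e^{iθ₃}=r₁+r₄e^{iθ₄} gives r₂ω₂e^{iθ₂}+r₃ω₃e^{iθ₃}=r₄ω₄e^{iθ₄}.
Eliminating the other unknown: ω₄ = r₂ω₂ sin(θ₂−θ₃) / [r₄ sin(θ₄−θ₃)].
Numerator sine = +0.84805; denominator sine = +0.99824.
Result = 0.0087·48.16·(+0.84805) / (0.0226·(+0.99824)) = +15.75 rad/s; magnitude 15.75 rad/s.

15.8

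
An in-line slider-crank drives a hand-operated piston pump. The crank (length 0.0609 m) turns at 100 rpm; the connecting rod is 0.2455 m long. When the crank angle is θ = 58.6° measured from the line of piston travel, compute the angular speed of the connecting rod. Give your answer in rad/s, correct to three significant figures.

ω = 10.47 rad/s (converted from 100 rpm).
The rod makes angle φ with the slider axis where L sinφ = r sinθ; differentiating, L cosφ·φ̇ = r ω cosθ.
L cosφ = √(L² − r² sin²θ) = 0.23993 m.
|ω_rod| = r ω |cosθ| / √(L² − r² sin²θ) = 0.0609·10.47·0.52101/0.23993 = 1.3848 rad/s.

1.38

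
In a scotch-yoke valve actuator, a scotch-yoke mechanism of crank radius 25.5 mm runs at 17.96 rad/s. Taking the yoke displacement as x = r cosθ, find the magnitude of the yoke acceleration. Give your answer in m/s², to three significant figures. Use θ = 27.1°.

7.32

ω = 17.96 rad/s
x = r cosθ ⇒ ẍ = −rω² cosθ (ω constant).
|a| = rω²|cosθ| = 0.0255·(17.96)²·|cos 27.1°| = 7.3223 m/s².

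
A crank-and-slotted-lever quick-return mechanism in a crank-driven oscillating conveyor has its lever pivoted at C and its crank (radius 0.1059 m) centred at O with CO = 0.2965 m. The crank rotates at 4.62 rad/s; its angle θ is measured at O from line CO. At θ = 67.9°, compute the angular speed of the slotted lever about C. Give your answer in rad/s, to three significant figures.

0.867

ω = 4.62 rad/s
Crank pin A relative to C: A = (d + r cosθ, r sinθ); lever angle φ = atan2(r sinθ, d + r cosθ).
Differentiating tanφ: φ̇ = rω(d cosθ + r)/(d² + r² + 2dr cosθ).
d² + r² + 2dr cosθ = |CA|² = 0.122753 m²;  d cosθ + r = +0.21745 m.
|ω_lever| = |0.1059·4.62·+0.21745| / 0.122753 = 0.86669 rad/s.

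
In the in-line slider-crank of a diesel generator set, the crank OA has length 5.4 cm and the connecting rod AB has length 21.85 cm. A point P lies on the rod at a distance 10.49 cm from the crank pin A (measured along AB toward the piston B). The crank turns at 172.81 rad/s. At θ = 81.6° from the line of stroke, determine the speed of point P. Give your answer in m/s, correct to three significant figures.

9.42

ω = 172.8 rad/s.  Crank-pin speed |V_A| = rω = 9.3317 m/s, perpendicular to OA.
Rod angle: sinφ = −(r/L) sinθ ⇒ φ = -14.152°; ω_rod = −rω cosθ/√(L²−r²sin²θ) = -6.4342 rad/s.
V_P = V_A + ω_rod × AP, with AP = 0.1049 m along the rod.
Components: V_Px = −rω sinθ − a·ω_rod·sinφ = -9.3966 m/s;  V_Py = rω cosθ + a·ω_rod·cosφ = +0.70874 m/s.
|V_P| = √(V_Px² + V_Py²) = 9.4233 m/s.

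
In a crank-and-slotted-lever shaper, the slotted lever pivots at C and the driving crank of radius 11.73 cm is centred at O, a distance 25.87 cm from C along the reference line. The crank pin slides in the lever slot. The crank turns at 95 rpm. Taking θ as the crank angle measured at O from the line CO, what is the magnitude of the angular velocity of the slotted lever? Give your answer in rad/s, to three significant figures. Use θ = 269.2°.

1.66

ω = 9.948 rad/s (from 95 rpm).
Crank pin A relative to C: A = (d + r cosθ, r sinθ); lever angle φ = atan2(r sinθ, d + r cosθ).
Differentiating tanφ: φ̇ = rω(d cosθ + r)/(d² + r² + 2dr cosθ).
d² + r² + 2dr cosθ = |CA|² = 0.0798376 m²;  d cosθ + r = +0.11369 m.
|ω_lever| = |0.1173·9.948·+0.11369| / 0.0798376 = 1.6617 rad/s.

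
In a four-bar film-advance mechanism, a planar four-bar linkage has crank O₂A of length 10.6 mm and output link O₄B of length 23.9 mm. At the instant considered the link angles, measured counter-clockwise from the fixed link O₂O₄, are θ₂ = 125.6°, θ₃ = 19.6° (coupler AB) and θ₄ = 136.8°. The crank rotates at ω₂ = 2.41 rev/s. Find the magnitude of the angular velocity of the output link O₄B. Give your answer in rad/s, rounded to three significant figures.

ω₂ = 15.14 rad/s (from 2.41 rev/s).
Differentiating the loop-closure r₂e^{iθ₂}+r₃e^{iθ₃}=r₁+r₄e^{iθ₄} gives r₂ω₂e^{iθ₂}+r₃ω₃e^{iθ₃}=r₄ω₄e^{iθ₄}.
Eliminating the other unknown: ω₄ = r₂ω₂ sin(θ₂−θ₃) / [r₄ sin(θ₄−θ₃)].
Numerator sine = +0.96126; denominator sine = +0.88942.
Result = 0.0106·15.14·(+0.96126) / (0.0239·(+0.88942)) = +7.2584 rad/s; magnitude 7.2584 rad/s.

7.26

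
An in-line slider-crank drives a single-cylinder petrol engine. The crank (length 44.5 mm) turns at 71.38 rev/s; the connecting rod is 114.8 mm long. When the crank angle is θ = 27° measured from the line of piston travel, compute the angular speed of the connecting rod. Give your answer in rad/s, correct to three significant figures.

ω = 448.5 rad/s (converted from 71.38 rev/s).
The rod makes angle φ with the slider axis where L sinφ = r sinθ; differentiating, L cosφ·φ̇ = r ω cosθ.
L cosφ = √(L² − r² sin²θ) = 0.11301 m.
|ω_rod| = r ω |cosθ| / √(L² − r² sin²θ) = 0.0445·448.5·0.89101/0.11301 = 157.36 rad/s.

157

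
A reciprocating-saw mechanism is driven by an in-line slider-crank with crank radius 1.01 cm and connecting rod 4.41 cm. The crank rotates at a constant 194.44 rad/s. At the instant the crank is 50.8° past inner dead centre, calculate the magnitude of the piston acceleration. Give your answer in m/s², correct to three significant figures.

ω = 194.4 rad/s
x(θ) = r cosθ + √(L² − r² sin²θ); with ω constant, a = ω²·d²x/dθ².
d²x/dθ² = −r cosθ − r²(cos2θ)/√u − r⁴ sin²2θ/(4u^{3/2}),  u = L² − r² sin²θ = 0.00188355 m².
Substituting r = 0.0101 m, L = 0.0441 m, θ = 50.8°: d²x/dθ² = -0.0059414 m.
a = ω²·d²x/dθ² = (194.4)²·(-0.0059414) = -224.63 m/s²;  |a| = 224.63 m/s².

225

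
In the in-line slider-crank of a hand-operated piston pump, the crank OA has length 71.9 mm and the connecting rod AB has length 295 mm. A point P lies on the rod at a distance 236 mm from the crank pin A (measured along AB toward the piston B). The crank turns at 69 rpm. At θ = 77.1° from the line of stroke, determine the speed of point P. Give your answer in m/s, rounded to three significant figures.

ω = 7.226 rad/s.  Crank-pin speed |V_A| = rω = 0.51953 m/s, perpendicular to OA.
Rod angle: sinφ = −(r/L) sinθ ⇒ φ = -13.744°; ω_rod = −rω cosθ/√(L²−r²sin²θ) = -0.40475 rad/s.
V_P = V_A + ω_rod × AP, with AP = 0.236 m along the rod.
Components: V_Px = −rω sinθ − a·ω_rod·sinφ = -0.52911 m/s;  V_Py = rω cosθ + a·ω_rod·cosφ = +0.023197 m/s.
|V_P| = √(V_Px² + V_Py²) = 0.52962 m/s.

0.530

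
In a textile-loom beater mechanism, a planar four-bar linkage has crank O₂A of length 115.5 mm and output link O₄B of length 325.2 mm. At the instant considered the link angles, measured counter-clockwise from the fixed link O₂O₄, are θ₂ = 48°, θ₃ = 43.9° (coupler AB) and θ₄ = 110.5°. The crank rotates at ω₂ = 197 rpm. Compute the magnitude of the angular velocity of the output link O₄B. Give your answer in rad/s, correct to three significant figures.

ω₂ = 20.63 rad/s (from 197 rpm).
Differentiating the loop-closure r₂e^{iθ₂}+r₃e^{iθ₃}=r₁+r₄e^{iθ₄} gives r₂ω₂e^{iθ₂}+r₃ω₃e^{iθ₃}=r₄ω₄e^{iθ₄}.
Eliminating the other unknown: ω₄ = r₂ω₂ sin(θ₂−θ₃) / [r₄ sin(θ₄−θ₃)].
Numerator sine = +0.07150; denominator sine = +0.91775.
Result = 0.1155·20.63·(+0.07150) / (0.3252·(+0.91775)) = +0.57081 rad/s; magnitude 0.57081 rad/s.

0.571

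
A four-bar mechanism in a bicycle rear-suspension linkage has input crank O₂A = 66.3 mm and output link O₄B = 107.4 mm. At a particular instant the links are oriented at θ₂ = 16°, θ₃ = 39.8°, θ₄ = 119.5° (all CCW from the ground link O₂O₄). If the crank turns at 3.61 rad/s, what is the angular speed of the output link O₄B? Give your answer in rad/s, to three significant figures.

0.914

ω₂ = 3.61 rad/s
Differentiating the loop-closure r₂e^{iθ₂}+r₃e^{iθ₃}=r₁+r₄e^{iθ₄} gives r₂ω₂e^{iθ₂}+r₃ω₃e^{iθ₃}=r₄ω₄e^{iθ₄}.
Eliminating the other unknown: ω₄ = r₂ω₂ sin(θ₂−θ₃) / [r₄ sin(θ₄−θ₃)].
Numerator sine = -0.40355; denominator sine = +0.98389.
Result = 0.0663·3.61·(-0.40355) / (0.1074·(+0.98389)) = -0.91404 rad/s; magnitude 0.91404 rad/s.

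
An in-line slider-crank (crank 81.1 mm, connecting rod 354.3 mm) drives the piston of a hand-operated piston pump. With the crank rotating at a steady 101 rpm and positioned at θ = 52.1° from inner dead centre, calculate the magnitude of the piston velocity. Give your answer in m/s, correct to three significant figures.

ω = 2π·101/60 = 10.58 rad/s
For an in-line slider-crank, x = r cosθ + √(L² − r² sin²θ), so v = −rω sinθ·[1 + r cosθ/√(L² − r² sin²θ)].
With r = 0.0811 m, L = 0.3543 m, θ = 52.1°: √(L² − r² sin²θ) = 0.34847 m.
v = −0.0811·10.58·0.78908·[1 + 0.0811·0.61429/0.34847] = -0.77362 m/s.
|v| = 0.77362 m/s.

0.774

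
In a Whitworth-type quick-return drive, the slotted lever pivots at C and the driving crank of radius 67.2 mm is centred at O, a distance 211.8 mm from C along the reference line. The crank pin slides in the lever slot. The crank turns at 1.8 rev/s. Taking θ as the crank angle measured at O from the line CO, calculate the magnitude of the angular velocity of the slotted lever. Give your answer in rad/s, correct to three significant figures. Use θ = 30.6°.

ω = 11.31 rad/s (from 1.8 rev/s).
Crank pin A relative to C: A = (d + r cosθ, r sinθ); lever angle φ = atan2(r sinθ, d + r cosθ).
Differentiating tanφ: φ̇ = rω(d cosθ + r)/(d² + r² + 2dr cosθ).
d² + r² + 2dr cosθ = |CA|² = 0.0738769 m²;  d cosθ + r = +0.24951 m.
|ω_lever| = |0.0672·11.31·+0.24951| / 0.0738769 = 2.5668 rad/s.

2.57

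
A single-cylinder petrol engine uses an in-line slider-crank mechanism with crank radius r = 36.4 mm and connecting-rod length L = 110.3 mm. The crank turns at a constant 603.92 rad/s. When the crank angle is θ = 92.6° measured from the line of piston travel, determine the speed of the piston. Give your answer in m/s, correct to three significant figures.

ω = 603.9 rad/s
For an in-line slider-crank, x = r cosθ + √(L² − r² sin²θ), so v = −rω sinθ·[1 + r cosθ/√(L² − r² sin²θ)].
With r = 0.0364 m, L = 0.1103 m, θ = 92.6°: √(L² − r² sin²θ) = 0.10413 m.
v = −0.0364·603.9·0.99897·[1 + 0.0364·-0.04536/0.10413] = -21.612 m/s.
|v| = 21.612 m/s.

21.6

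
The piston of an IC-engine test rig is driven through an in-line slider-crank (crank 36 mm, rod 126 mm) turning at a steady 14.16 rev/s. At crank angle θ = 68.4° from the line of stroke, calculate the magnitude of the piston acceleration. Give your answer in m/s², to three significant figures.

44.2

ω = 2π·14.2 = 88.97 rad/s
x(θ) = r cosθ + √(L² − r² sin²θ); with ω constant, a = ω²·d²x/dθ².
d²x/dθ² = −r cosθ − r²(cos2θ)/√u − r⁴ sin²2θ/(4u^{3/2}),  u = L² − r² sin²θ = 0.0147556 m².
Substituting r = 0.036 m, L = 0.126 m, θ = 68.4°: d²x/dθ² = -0.0055849 m.
a = ω²·d²x/dθ² = (88.97)²·(-0.0055849) = -44.208 m/s²;  |a| = 44.208 m/s².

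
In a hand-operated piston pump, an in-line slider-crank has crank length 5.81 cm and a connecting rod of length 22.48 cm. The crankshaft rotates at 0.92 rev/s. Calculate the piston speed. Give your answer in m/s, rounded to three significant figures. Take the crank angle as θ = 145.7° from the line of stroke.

0.148

ω = 2π·0.92 = 5.781 rad/s
For an in-line slider-crank, x = r cosθ + √(L² − r² sin²θ), so v = −rω sinθ·[1 + r cosθ/√(L² − r² sin²θ)].
With r = 0.0581 m, L = 0.2248 m, θ = 145.7°: √(L² − r² sin²θ) = 0.2224 m.
v = −0.0581·5.781·0.56353·[1 + 0.0581·-0.82610/0.2224] = -0.14842 m/s.
|v| = 0.14842 m/s.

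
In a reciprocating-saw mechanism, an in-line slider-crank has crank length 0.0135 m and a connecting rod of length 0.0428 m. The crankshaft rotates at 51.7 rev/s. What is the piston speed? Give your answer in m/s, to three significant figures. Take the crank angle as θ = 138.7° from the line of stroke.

2.19

ω = 2π·51.7 = 324.8 rad/s
For an in-line slider-crank, x = r cosθ + √(L² − r² sin²θ), so v = −rω sinθ·[1 + r cosθ/√(L² − r² sin²θ)].
With r = 0.0135 m, L = 0.0428 m, θ = 138.7°: √(L² − r² sin²θ) = 0.041862 m.
v = −0.0135·324.8·0.66000·[1 + 0.0135·-0.75126/0.041862] = -2.1931 m/s.
|v| = 2.1931 m/s.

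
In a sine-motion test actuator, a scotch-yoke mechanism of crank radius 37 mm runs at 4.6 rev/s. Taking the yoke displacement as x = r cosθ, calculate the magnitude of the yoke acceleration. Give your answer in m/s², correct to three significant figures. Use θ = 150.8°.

ω = 28.9 rad/s (from 4.6 rev/s).
x = r cosθ ⇒ ẍ = −rω² cosθ (ω constant).
|a| = rω²|cosθ| = 0.037·(28.9)²·|cos 150.8°| = 26.981 m/s².

27.0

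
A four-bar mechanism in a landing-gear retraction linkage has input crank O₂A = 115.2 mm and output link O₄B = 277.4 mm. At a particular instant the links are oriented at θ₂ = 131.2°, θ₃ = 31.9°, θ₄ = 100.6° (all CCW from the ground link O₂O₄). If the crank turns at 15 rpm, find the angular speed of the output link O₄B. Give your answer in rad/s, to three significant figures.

0.691

ω₂ = 1.571 rad/s (from 15 rpm).
Differentiating the loop-closure r₂e^{iθ₂}+r₃e^{iθ₃}=r₁+r₄e^{iθ₄} gives r₂ω₂e^{iθ₂}+r₃ω₃e^{iθ₃}=r₄ω₄e^{iθ₄}.
Eliminating the other unknown: ω₄ = r₂ω₂ sin(θ₂−θ₃) / [r₄ sin(θ₄−θ₃)].
Numerator sine = +0.98686; denominator sine = +0.93169.
Result = 0.1152·1.571·(+0.98686) / (0.2774·(+0.93169)) = +0.69095 rad/s; magnitude 0.69095 rad/s.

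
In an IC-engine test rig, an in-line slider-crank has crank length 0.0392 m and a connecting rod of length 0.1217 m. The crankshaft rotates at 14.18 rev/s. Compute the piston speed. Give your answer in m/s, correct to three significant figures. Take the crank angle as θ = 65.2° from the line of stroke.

3.62

ω = 2π·14.2 = 89.1 rad/s
For an in-line slider-crank, x = r cosθ + √(L² − r² sin²θ), so v = −rω sinθ·[1 + r cosθ/√(L² − r² sin²θ)].
With r = 0.0392 m, L = 0.1217 m, θ = 65.2°: √(L² − r² sin²θ) = 0.11638 m.
v = −0.0392·89.1·0.90778·[1 + 0.0392·0.41945/0.11638] = -3.6184 m/s.
|v| = 3.6184 m/s.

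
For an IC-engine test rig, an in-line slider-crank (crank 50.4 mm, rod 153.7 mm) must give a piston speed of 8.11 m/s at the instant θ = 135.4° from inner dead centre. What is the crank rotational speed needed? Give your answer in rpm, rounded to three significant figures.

2880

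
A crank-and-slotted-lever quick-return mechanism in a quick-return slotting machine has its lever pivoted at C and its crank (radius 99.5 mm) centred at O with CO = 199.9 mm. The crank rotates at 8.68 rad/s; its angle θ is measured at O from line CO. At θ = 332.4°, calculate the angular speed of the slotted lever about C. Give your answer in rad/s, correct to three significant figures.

2.81

ω = 8.68 rad/s
Crank pin A relative to C: A = (d + r cosθ, r sinθ); lever angle φ = atan2(r sinθ, d + r cosθ).
Differentiating tanφ: φ̇ = rω(d cosθ + r)/(d² + r² + 2dr cosθ).
d² + r² + 2dr cosθ = |CA|² = 0.0851135 m²;  d cosθ + r = +0.27665 m.
|ω_lever| = |0.0995·8.68·+0.27665| / 0.0851135 = 2.8072 rad/s.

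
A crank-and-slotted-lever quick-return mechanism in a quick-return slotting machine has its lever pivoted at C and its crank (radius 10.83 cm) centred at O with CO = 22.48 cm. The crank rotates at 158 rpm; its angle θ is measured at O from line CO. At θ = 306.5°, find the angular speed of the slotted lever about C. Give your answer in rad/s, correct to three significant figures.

4.75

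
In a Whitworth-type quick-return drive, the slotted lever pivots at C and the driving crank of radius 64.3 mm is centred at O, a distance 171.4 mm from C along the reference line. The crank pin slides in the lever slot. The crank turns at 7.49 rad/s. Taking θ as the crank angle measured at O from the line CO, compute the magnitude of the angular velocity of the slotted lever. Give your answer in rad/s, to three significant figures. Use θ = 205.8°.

ω = 7.49 rad/s
Crank pin A relative to C: A = (d + r cosθ, r sinθ); lever angle φ = atan2(r sinθ, d + r cosθ).
Differentiating tanφ: φ̇ = rω(d cosθ + r)/(d² + r² + 2dr cosθ).
d² + r² + 2dr cosθ = |CA|² = 0.0136676 m²;  d cosθ + r = -0.090015 m.
|ω_lever| = |0.0643·7.49·-0.090015| / 0.0136676 = 3.1719 rad/s.

3.17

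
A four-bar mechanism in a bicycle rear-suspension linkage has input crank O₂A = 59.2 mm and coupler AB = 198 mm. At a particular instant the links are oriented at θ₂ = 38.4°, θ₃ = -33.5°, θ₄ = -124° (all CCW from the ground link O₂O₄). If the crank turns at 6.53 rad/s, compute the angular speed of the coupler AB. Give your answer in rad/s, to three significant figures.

ω₂ = 6.53 rad/s
Differentiating the loop-closure r₂e^{iθ₂}+r₃e^{iθ₃}=r₁+r₄e^{iθ₄} gives r₂ω₂e^{iθ₂}+r₃ω₃e^{iθ₃}=r₄ω₄e^{iθ₄}.
Eliminating the other unknown: ω₃ = r₂ω₂ sin(θ₄−θ₂) / [r₃ sin(θ₃−θ₄)].
Numerator sine = -0.30237; denominator sine = +0.99996.
Result = 0.0592·6.53·(-0.30237) / (0.198·(+0.99996)) = -0.59037 rad/s; magnitude 0.59037 rad/s.

0.590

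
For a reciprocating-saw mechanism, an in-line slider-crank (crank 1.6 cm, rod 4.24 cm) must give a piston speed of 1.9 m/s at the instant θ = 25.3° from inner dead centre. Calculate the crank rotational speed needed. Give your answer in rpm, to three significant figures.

1970

For an in-line slider-crank, |v_piston| = rω|sinθ|·[1 + r cosθ/√(L² − r² sin²θ)].
With r = 0.016 m, L = 0.0424 m, θ = 25.3°: the bracketed kinematic factor |dx/dθ| = 0.0092014 m.
ω = v/|dx/dθ| = 1.9/0.0092014 = 206.49 rad/s.
N = 60ω/(2π) = 1971.8 rpm.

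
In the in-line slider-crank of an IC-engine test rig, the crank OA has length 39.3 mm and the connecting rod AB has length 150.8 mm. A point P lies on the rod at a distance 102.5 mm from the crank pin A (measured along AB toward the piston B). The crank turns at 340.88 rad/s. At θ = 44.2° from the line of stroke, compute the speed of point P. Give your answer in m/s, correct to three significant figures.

ω = 340.9 rad/s.  Crank-pin speed |V_A| = rω = 13.397 m/s, perpendicular to OA.
Rod angle: sinφ = −(r/L) sinθ ⇒ φ = -10.468°; ω_rod = −rω cosθ/√(L²−r²sin²θ) = -64.766 rad/s.
V_P = V_A + ω_rod × AP, with AP = 0.1025 m along the rod.
Components: V_Px = −rω sinθ − a·ω_rod·sinφ = -10.546 m/s;  V_Py = rω cosθ + a·ω_rod·cosφ = +3.0761 m/s.
|V_P| = √(V_Px² + V_Py²) = 10.985 m/s.

11.0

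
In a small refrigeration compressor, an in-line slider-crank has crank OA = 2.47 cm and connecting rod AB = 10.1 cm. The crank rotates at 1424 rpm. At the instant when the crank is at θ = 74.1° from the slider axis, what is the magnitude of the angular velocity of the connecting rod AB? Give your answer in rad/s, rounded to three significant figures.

10.3

ω = 149.1 rad/s (converted from 1424 rpm).
The rod makes angle φ with the slider axis where L sinφ = r sinθ; differentiating, L cosφ·φ̇ = r ω cosθ.
L cosφ = √(L² − r² sin²θ) = 0.098167 m.
|ω_rod| = r ω |cosθ| / √(L² − r² sin²θ) = 0.0247·149.1·0.27396/0.098167 = 10.279 rad/s.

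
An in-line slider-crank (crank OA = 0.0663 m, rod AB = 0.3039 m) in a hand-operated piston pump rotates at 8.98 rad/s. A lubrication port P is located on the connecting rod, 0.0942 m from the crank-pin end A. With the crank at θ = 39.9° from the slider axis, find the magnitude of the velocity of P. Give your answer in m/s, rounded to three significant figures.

0.511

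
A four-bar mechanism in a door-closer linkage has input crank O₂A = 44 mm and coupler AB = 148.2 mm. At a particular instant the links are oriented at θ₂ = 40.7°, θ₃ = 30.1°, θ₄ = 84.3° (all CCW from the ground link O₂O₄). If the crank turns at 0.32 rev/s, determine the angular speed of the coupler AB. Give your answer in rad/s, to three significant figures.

ω₂ = 2.011 rad/s (from 0.32 rev/s).
Differentiating the loop-closure r₂e^{iθ₂}+r₃e^{iθ₃}=r₁+r₄e^{iθ₄} gives r₂ω₂e^{iθ₂}+r₃ω₃e^{iθ₃}=r₄ω₄e^{iθ₄}.
Eliminating the other unknown: ω₃ = r₂ω₂ sin(θ₄−θ₂) / [r₃ sin(θ₃−θ₄)].
Numerator sine = +0.68962; denominator sine = -0.81106.
Result = 0.044·2.011·(+0.68962) / (0.1482·(-0.81106)) = -0.50756 rad/s; magnitude 0.50756 rad/s.

0.508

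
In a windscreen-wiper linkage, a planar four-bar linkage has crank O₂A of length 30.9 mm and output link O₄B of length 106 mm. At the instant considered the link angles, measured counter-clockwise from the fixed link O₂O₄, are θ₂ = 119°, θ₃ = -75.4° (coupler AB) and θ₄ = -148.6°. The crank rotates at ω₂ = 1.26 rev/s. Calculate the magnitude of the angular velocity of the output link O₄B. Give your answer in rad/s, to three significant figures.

0.600

ω₂ = 7.917 rad/s (from 1.26 rev/s).
Differentiating the loop-closure r₂e^{iθ₂}+r₃e^{iθ₃}=r₁+r₄e^{iθ₄} gives r₂ω₂e^{iθ₂}+r₃ω₃e^{iθ₃}=r₄ω₄e^{iθ₄}.
Eliminating the other unknown: ω₄ = r₂ω₂ sin(θ₂−θ₃) / [r₄ sin(θ₄−θ₃)].
Numerator sine = -0.24869; denominator sine = -0.95732.
Result = 0.0309·7.917·(-0.24869) / (0.106·(-0.95732)) = +0.59952 rad/s; magnitude 0.59952 rad/s.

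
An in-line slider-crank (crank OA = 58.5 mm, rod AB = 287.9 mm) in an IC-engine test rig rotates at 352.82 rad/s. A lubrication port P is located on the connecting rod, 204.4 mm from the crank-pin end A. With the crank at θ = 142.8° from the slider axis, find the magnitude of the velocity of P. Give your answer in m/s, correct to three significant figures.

12.0

ω = 352.8 rad/s.  Crank-pin speed |V_A| = rω = 20.64 m/s, perpendicular to OA.
Rod angle: sinφ = −(r/L) sinθ ⇒ φ = -7.057°; ω_rod = −rω cosθ/√(L²−r²sin²θ) = +57.54 rad/s.
V_P = V_A + ω_rod × AP, with AP = 0.2044 m along the rod.
Components: V_Px = −rω sinθ − a·ω_rod·sinφ = -11.034 m/s;  V_Py = rω cosθ + a·ω_rod·cosφ = -4.7682 m/s.
|V_P| = √(V_Px² + V_Py²) = 12.02 m/s.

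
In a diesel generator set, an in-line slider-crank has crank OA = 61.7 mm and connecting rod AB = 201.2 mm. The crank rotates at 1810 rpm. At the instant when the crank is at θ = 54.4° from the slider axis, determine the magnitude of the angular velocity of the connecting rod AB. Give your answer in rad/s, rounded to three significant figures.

ω = 189.5 rad/s (converted from 1810 rpm).
The rod makes angle φ with the slider axis where L sinφ = r sinθ; differentiating, L cosφ·φ̇ = r ω cosθ.
L cosφ = √(L² − r² sin²θ) = 0.19485 m.
|ω_rod| = r ω |cosθ| / √(L² − r² sin²θ) = 0.0617·189.5·0.58212/0.19485 = 34.94 rad/s.

34.9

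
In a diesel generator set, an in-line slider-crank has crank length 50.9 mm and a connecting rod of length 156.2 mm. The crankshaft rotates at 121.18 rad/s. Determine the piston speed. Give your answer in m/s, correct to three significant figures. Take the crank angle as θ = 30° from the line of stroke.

3.97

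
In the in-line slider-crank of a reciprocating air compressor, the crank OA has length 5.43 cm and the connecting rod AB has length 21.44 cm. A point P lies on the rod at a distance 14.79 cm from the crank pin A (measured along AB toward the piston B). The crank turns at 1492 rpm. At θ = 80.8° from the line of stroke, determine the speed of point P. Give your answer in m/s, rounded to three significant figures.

8.63

ω = 156.2 rad/s.  Crank-pin speed |V_A| = rω = 8.4839 m/s, perpendicular to OA.
Rod angle: sinφ = −(r/L) sinθ ⇒ φ = -14.478°; ω_rod = −rω cosθ/√(L²−r²sin²θ) = -6.5341 rad/s.
V_P = V_A + ω_rod × AP, with AP = 0.1479 m along the rod.
Components: V_Px = −rω sinθ − a·ω_rod·sinφ = -8.6164 m/s;  V_Py = rω cosθ + a·ω_rod·cosφ = +0.42072 m/s.
|V_P| = √(V_Px² + V_Py²) = 8.6267 m/s.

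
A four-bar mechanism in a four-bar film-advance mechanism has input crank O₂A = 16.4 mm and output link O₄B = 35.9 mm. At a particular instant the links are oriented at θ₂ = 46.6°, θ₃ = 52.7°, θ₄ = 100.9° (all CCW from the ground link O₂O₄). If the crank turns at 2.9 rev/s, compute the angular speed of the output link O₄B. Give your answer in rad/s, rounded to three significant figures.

ω₂ = 18.22 rad/s (from 2.9 rev/s).
Differentiating the loop-closure r₂e^{iθ₂}+r₃e^{iθ₃}=r₁+r₄e^{iθ₄} gives r₂ω₂e^{iθ₂}+r₃ω₃e^{iθ₃}=r₄ω₄e^{iθ₄}.
Eliminating the other unknown: ω₄ = r₂ω₂ sin(θ₂−θ₃) / [r₄ sin(θ₄−θ₃)].
Numerator sine = -0.10626; denominator sine = +0.74548.
Result = 0.0164·18.22·(-0.10626) / (0.0359·(+0.74548)) = -1.1865 rad/s; magnitude 1.1865 rad/s.

1.19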